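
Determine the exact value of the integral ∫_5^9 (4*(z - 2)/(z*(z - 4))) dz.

log(81)

Factor the denominator: z**2 - 4*z = z(z - 4).
Partial fractions: 4*(z - 2)/(z*(z - 4)) = 2/z + 2/(z - 4).
An antiderivative is F(z) = 2*log(z) + 2*log(z - 4).
Then F(9) - F(5) = (2*log(5) + 4*log(3)) - (log(25)) = log(81).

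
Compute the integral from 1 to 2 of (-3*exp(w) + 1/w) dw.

-3*exp(2) + log(2) + 3*exp(1)

An antiderivative is F(w) = -3*exp(w) + log(w).
Then F(2) - F(1) = (-3*exp(2) + log(2)) - (-3*exp(1)) = -3*exp(2) + log(2) + 3*exp(1).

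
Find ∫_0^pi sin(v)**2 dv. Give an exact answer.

Use the identity sin^2(v) = (1 - cos(2*v))/2.
An antiderivative is F(v) = v/2 - sin(2*v)/4.
Then F(pi) - F(0) = (pi/2) - (0) = pi/2.

pi/2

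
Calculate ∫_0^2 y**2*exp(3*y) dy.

-2/27 + 26*exp(6)/27

Integrate by parts twice (u = y^2, dv = exp(3*y) dy).
An antiderivative is F(y) = (9*y**2 - 6*y + 2)*exp(3*y)/27.
Then F(2) - F(0) = (26*exp(6)/27) - (2/27) = -2/27 + 26*exp(6)/27.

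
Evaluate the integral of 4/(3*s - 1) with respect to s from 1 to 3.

8*log(2)/3

An antiderivative is F(s) = 4*log(3*s - 1)/3.
Then F(3) - F(1) = (log(16)) - (4*log(2)/3) = 8*log(2)/3.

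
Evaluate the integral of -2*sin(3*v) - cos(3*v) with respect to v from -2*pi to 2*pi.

0

An antiderivative is F(v) = -sin(3*v)/3 + 2*cos(3*v)/3.
Then F(2*pi) - F(-2*pi) = (2/3) - (2/3) = 0.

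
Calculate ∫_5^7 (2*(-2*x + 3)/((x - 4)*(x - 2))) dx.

-6*log(3) + log(5)

Factor the denominator: x**2 - 6*x + 8 = (x - 2)(x - 4).
Partial fractions: 2*(-2*x + 3)/((x - 4)*(x - 2)) = 1/(x - 2) - 5/(x - 4).
An antiderivative is F(x) = -5*log(x - 4) + log(x - 2).
Then F(7) - F(5) = (-5*log(3) + log(5)) - (log(3)) = -6*log(3) + log(5).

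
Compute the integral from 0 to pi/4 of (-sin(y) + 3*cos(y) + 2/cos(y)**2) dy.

An antiderivative is F(y) = 3*sin(y) + cos(y) + 2*tan(y).
Then F(pi/4) - F(0) = (2 + 2*sqrt(2)) - (1) = 1 + 2*sqrt(2).

1 + 2*sqrt(2)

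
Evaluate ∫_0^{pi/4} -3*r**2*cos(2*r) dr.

3/4 - 3*pi**2/32

Integrate by parts twice (u = r^2, dv = -3*cos(2*r) dr).
An antiderivative is F(r) = -3*r**2*sin(2*r)/2 - 3*r*cos(2*r)/2 + 3*sin(2*r)/4.
Then F(pi/4) - F(0) = (3/4 - 3*pi**2/32) - (0) = 3/4 - 3*pi**2/32.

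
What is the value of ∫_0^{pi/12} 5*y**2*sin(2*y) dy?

Integrate by parts twice (u = y^2, dv = 5*sin(2*y) dy).
An antiderivative is F(y) = -5*y**2*cos(2*y)/2 + 5*y*sin(2*y)/2 + 5*cos(2*y)/4.
Then F(pi/12) - F(0) = (-5*sqrt(3)*pi**2/576 + 5*pi/48 + 5*sqrt(3)/8) - (5/4) = -5/4 - 5*sqrt(3)*pi**2/576 + 5*pi/48 + 5*sqrt(3)/8.

-5/4 - 5*sqrt(3)*pi**2/576 + 5*pi/48 + 5*sqrt(3)/8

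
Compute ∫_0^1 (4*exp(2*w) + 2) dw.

An antiderivative is F(w) = 2*exp(2*w) + 2*w.
Then F(1) - F(0) = (2 + 2*exp(2)) - (2) = 2*exp(2).

2*exp(2)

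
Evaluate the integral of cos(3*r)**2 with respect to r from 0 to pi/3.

pi/6

Use the identity cos^2(3*r) = (1 + cos(6*r))/2.
An antiderivative is F(r) = r/2 + sin(6*r)/12.
Then F(pi/3) - F(0) = (pi/6) - (0) = pi/6.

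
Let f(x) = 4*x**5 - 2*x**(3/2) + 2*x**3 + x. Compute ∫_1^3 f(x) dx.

By the power rule, an antiderivative is F(x) = 2*x**6/3 - 4*x**(5/2)/5 + x**4/2 + x**2/2.
Then F(3) - F(1) = (531 - 36*sqrt(3)/5) - (13/15) = 7952/15 - 36*sqrt(3)/5.

7952/15 - 36*sqrt(3)/5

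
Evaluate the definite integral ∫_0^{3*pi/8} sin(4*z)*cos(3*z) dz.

Use the identity sin(4*z)cos(3*z) = [sin(7*z) + sin(z)]/2.
An antiderivative is F(z) = -cos(z)/2 - cos(7*z)/14.
Then F(3*pi/8) - F(0) = (-3*sqrt(2 - sqrt(2))/14) - (-4/7) = 4/7 - 3*sqrt(2 - sqrt(2))/14.

4/7 - 3*sqrt(2 - sqrt(2))/14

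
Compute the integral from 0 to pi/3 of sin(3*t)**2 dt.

pi/6

Use the identity sin^2(3*t) = (1 - cos(6*t))/2.
An antiderivative is F(t) = t/2 - sin(6*t)/12.
Then F(pi/3) - F(0) = (pi/6) - (0) = pi/6.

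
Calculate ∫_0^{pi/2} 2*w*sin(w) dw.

2

Integrate by parts once (u = w, dv = 2*sin(w) dw).
An antiderivative is F(w) = -2*w*cos(w) + 2*sin(w).
Then F(pi/2) - F(0) = (2) - (0) = 2.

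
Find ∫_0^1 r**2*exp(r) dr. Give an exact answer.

Integrate by parts twice (u = r^2, dv = exp(r) dr).
An antiderivative is F(r) = (r**2 - 2*r + 2)*exp(r).
Then F(1) - F(0) = (E) - (2) = -2 + E.

-2 + E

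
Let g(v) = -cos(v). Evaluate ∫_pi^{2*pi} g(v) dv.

An antiderivative is F(v) = -sin(v).
Then F(2*pi) - F(pi) = (0) - (0) = 0.

0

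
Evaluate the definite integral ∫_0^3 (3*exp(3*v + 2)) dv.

Let u = 3*v + 2, so du = 3 dv. When v = 0, u = 2; when v = 3, u = 11.
The integral becomes ∫ exp(u) du from 2 to 11, with antiderivative exp(u).
Back in v: F(v) = exp(3*v + 2).
Then F(3) - F(0) = (exp(11)) - (exp(2)) = -exp(2) + exp(11).

-exp(2) + exp(11)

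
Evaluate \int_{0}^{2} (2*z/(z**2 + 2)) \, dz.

log(3)

Let u = z**2 + 2, so du = 2*z dz. When z = 0, u = 2; when z = 2, u = 6.
The integral becomes ∫ 1/u du from 2 to 6, with antiderivative log(u).
Back in z: F(z) = log(z**2 + 2).
Then F(2) - F(0) = (log(6)) - (log(2)) = log(3).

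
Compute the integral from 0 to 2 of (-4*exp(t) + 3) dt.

10 - 4*exp(2)

An antiderivative is F(t) = 3*t - 4*exp(t).
Then F(2) - F(0) = (6 - 4*exp(2)) - (-4) = 10 - 4*exp(2).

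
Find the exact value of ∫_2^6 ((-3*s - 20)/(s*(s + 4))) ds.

Factor the denominator: s**2 + 4*s = (s + 4)s.
Partial fractions: (-3*s - 20)/(s*(s + 4)) = 2/(s + 4) - 5/s.
An antiderivative is F(s) = -5*log(s) + 2*log(s + 4).
Then F(6) - F(2) = (-5*log(3) - 3*log(2) + 2*log(5)) - (log(9/8)) = -7*log(3) + 2*log(5).

-7*log(3) + 2*log(5)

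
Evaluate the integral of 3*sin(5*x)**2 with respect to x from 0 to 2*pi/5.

3*pi/5

Use the identity sin^2(5*x) = (1 - cos(10*x))/2.
An antiderivative is F(x) = 3*x/2 - 3*sin(10*x)/20.
Then F(2*pi/5) - F(0) = (3*pi/5) - (0) = 3*pi/5.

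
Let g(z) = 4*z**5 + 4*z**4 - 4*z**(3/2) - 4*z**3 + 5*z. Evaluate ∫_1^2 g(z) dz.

By the power rule, an antiderivative is F(z) = 2*z**6/3 - 8*z**(5/2)/5 + 4*z**5/5 - z**4 + 5*z**2/2.
Then F(2) - F(1) = (934/15 - 32*sqrt(2)/5) - (41/30) = 609/10 - 32*sqrt(2)/5.

609/10 - 32*sqrt(2)/5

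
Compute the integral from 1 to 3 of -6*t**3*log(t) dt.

Integrate by parts once (u = ln t, dv = -6*t**3 dt).
An antiderivative is F(t) = -3*t**4*(4*log(t) - 1)/8.
Then F(3) - F(1) = (243/8 - 243*log(3)/2) - (3/8) = 30 - 243*log(3)/2.

30 - 243*log(3)/2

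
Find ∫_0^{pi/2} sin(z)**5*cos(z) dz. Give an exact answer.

Let u = sin(z), so du = cos(z) dz. When z = 0, u = 0; when z = pi/2, u = 1.
The integral becomes ∫ u**5 du from 0 to 1, with antiderivative u**6/6.
Back in z: F(z) = sin(z)**6/6.
Then F(pi/2) - F(0) = (1/6) - (0) = 1/6.

1/6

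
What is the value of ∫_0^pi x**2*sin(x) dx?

Integrate by parts twice (u = x^2, dv = sin(x) dx).
An antiderivative is F(x) = -x**2*cos(x) + 2*x*sin(x) + 2*cos(x).
Then F(pi) - F(0) = (-2 + pi**2) - (2) = -4 + pi**2.

-4 + pi**2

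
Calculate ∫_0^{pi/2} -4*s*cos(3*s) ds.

Integrate by parts once (u = s, dv = -4*cos(3*s) ds).
An antiderivative is F(s) = -4*s*sin(3*s)/3 - 4*cos(3*s)/9.
Then F(pi/2) - F(0) = (2*pi/3) - (-4/9) = 4/9 + 2*pi/3.

4/9 + 2*pi/3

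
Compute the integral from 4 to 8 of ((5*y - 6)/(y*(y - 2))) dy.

log(72)

Factor the denominator: y**2 - 2*y = y(y - 2).
Partial fractions: (5*y - 6)/(y*(y - 2)) = 3/y + 2/(y - 2).
An antiderivative is F(y) = 3*log(y) + 2*log(y - 2).
Then F(8) - F(4) = (2*log(3) + 11*log(2)) - (8*log(2)) = log(72).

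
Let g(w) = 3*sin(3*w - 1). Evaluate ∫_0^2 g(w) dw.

-cos(5) + cos(1)

Let u = 3*w - 1, so du = 3 dw. When w = 0, u = -1; when w = 2, u = 5.
The integral becomes ∫ sin(u) du from -1 to 5, with antiderivative -cos(u).
Back in w: F(w) = -cos(3*w - 1).
Then F(2) - F(0) = (-cos(5)) - (-cos(1)) = -cos(5) + cos(1).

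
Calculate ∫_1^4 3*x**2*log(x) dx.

Integrate by parts once (u = ln x, dv = 3*x**2 dx).
An antiderivative is F(x) = x**3*(3*log(x) - 1)/3.
Then F(4) - F(1) = (-64/3 + 128*log(2)) - (-1/3) = -21 + 128*log(2).

-21 + 128*log(2)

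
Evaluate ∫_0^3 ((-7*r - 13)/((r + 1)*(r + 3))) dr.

Factor the denominator: r**2 + 4*r + 3 = (r + 3)(r + 1).
Partial fractions: (-7*r - 13)/((r + 1)*(r + 3)) = -4/(r + 3) - 3/(r + 1).
An antiderivative is F(r) = -3*log(r + 1) - 4*log(r + 3).
Then F(3) - F(0) = (-10*log(2) - 4*log(3)) - (-log(81)) = -10*log(2).

-10*log(2)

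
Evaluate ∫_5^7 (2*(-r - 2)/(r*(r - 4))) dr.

Factor the denominator: r**2 - 4*r = r(r - 4).
Partial fractions: 2*(-r - 2)/(r*(r - 4)) = 1/r - 3/(r - 4).
An antiderivative is F(r) = log(r) - 3*log(r - 4).
Then F(7) - F(5) = (log(7/27)) - (log(5)) = -3*log(3) - log(5) + log(7).

-3*log(3) - log(5) + log(7)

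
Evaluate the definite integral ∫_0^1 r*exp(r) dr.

Integrate by parts once (u = r, dv = exp(r) dr).
An antiderivative is F(r) = (r - 1)*exp(r).
Then F(1) - F(0) = (0) - (-1) = 1.

1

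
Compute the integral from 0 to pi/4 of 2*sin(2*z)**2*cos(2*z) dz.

Let u = sin(2*z), so du = 2*cos(2*z) dz. When z = 0, u = 0; when z = pi/4, u = 1.
The integral becomes ∫ u**2 du from 0 to 1, with antiderivative u**3/3.
Back in z: F(z) = sin(2*z)**3/3.
Then F(pi/4) - F(0) = (1/3) - (0) = 1/3.

1/3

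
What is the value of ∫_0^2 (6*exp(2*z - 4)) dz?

Let u = 2*z - 4, so du = 2 dz. When z = 0, u = -4; when z = 2, u = 0.
The integral becomes 3·∫ exp(u) du from -4 to 0, with antiderivative 3*exp(u).
Back in z: F(z) = 3*exp(2*z - 4).
Then F(2) - F(0) = (3) - (3*exp(-4)) = 3 - 3*exp(-4).

3 - 3*exp(-4)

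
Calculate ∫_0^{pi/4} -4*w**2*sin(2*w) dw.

Integrate by parts twice (u = w^2, dv = -4*sin(2*w) dw).
An antiderivative is F(w) = 2*w**2*cos(2*w) - 2*w*sin(2*w) - cos(2*w).
Then F(pi/4) - F(0) = (-pi/2) - (-1) = 1 - pi/2.

1 - pi/2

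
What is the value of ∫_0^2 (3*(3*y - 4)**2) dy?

Let u = 3*y - 4, so du = 3 dy. When y = 0, u = -4; when y = 2, u = 2.
The integral becomes ∫ u**2 du from -4 to 2, with antiderivative u**3/3.
Back in y: F(y) = (3*y - 4)**3/3.
Then F(2) - F(0) = (8/3) - (-64/3) = 24.

24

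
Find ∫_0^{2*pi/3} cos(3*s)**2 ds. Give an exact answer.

pi/3

Use the identity cos^2(3*s) = (1 + cos(6*s))/2.
An antiderivative is F(s) = s/2 + sin(6*s)/12.
Then F(2*pi/3) - F(0) = (pi/3) - (0) = pi/3.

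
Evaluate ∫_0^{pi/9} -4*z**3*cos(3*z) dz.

-4/27 - 2*pi**2/243 - 2*sqrt(3)*pi**3/2187 + 4*sqrt(3)*pi/81

Integrate by parts 3 times (u = z^3, dv = -4*cos(3*z) dz).
An antiderivative is F(z) = -4*z**3*sin(3*z)/3 - 4*z**2*cos(3*z)/3 + 8*z*sin(3*z)/9 + 8*cos(3*z)/27.
Then F(pi/9) - F(0) = (-2*pi**2/243 - 2*sqrt(3)*pi**3/2187 + 4/27 + 4*sqrt(3)*pi/81) - (8/27) = -4/27 - 2*pi**2/243 - 2*sqrt(3)*pi**3/2187 + 4*sqrt(3)*pi/81.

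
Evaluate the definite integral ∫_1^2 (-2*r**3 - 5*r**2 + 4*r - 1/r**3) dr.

By the power rule, an antiderivative is F(r) = -r**4/2 - 5*r**3/3 + 2*r**2 + 1/(2*r**2).
Then F(2) - F(1) = (-317/24) - (1/3) = -325/24.

-325/24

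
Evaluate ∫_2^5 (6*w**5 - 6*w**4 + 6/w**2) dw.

By the power rule, an antiderivative is F(w) = w**6 - 6*w**5/5 - 6/w.
Then F(5) - F(2) = (59369/5) - (113/5) = 59256/5.

59256/5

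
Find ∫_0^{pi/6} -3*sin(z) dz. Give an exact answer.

-3 + 3*sqrt(3)/2

An antiderivative is F(z) = 3*cos(z).
Then F(pi/6) - F(0) = (3*sqrt(3)/2) - (3) = -3 + 3*sqrt(3)/2.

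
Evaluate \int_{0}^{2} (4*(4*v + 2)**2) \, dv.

992/3

Let u = 4*v + 2, so du = 4 dv. When v = 0, u = 2; when v = 2, u = 10.
The integral becomes ∫ u**2 du from 2 to 10, with antiderivative u**3/3.
Back in v: F(v) = (4*v + 2)**3/3.
Then F(2) - F(0) = (1000/3) - (8/3) = 992/3.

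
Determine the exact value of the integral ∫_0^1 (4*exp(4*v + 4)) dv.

Let u = 4*v + 4, so du = 4 dv. When v = 0, u = 4; when v = 1, u = 8.
The integral becomes ∫ exp(u) du from 4 to 8, with antiderivative exp(u).
Back in v: F(v) = exp(4*v + 4).
Then F(1) - F(0) = (exp(8)) - (exp(4)) = -exp(4) + exp(8).

-exp(4) + exp(8)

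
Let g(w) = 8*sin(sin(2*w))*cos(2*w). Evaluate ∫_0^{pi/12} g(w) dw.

Let u = sin(2*w), so du = 2*cos(2*w) dw. When w = 0, u = 0; when w = pi/12, u = 1/2.
The integral becomes 4·∫ sin(u) du from 0 to 1/2, with antiderivative -4*cos(u).
Back in w: F(w) = -4*cos(sin(2*w)).
Then F(pi/12) - F(0) = (-4*cos(1/2)) - (-4) = 4 - 4*cos(1/2).

4 - 4*cos(1/2)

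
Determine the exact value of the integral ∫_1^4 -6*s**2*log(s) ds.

42 - 256*log(2)

Integrate by parts once (u = ln s, dv = -6*s**2 ds).
An antiderivative is F(s) = -2*s**3*(3*log(s) - 1)/3.
Then F(4) - F(1) = (128/3 - 256*log(2)) - (2/3) = 42 - 256*log(2).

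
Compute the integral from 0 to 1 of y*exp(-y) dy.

1 - 2*exp(-1)

Integrate by parts once (u = y, dv = exp(-y) dy).
An antiderivative is F(y) = (-y - 1)*exp(-y).
Then F(1) - F(0) = (-2*exp(-1)) - (-1) = 1 - 2*exp(-1).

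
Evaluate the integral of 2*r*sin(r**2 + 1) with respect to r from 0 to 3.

cos(1) - cos(10)

Let u = r**2 + 1, so du = 2*r dr. When r = 0, u = 1; when r = 3, u = 10.
The integral becomes ∫ sin(u) du from 1 to 10, with antiderivative -cos(u).
Back in r: F(r) = -cos(r**2 + 1).
Then F(3) - F(0) = (-cos(10)) - (-cos(1)) = cos(1) - cos(10).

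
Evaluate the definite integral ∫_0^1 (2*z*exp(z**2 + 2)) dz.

-exp(2) + exp(3)

Let u = z**2 + 2, so du = 2*z dz. When z = 0, u = 2; when z = 1, u = 3.
The integral becomes ∫ exp(u) du from 2 to 3, with antiderivative exp(u).
Back in z: F(z) = exp(z**2 + 2).
Then F(1) - F(0) = (exp(3)) - (exp(2)) = -exp(2) + exp(3).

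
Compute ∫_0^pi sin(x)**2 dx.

pi/2

Use the identity sin^2(x) = (1 - cos(2*x))/2.
An antiderivative is F(x) = x/2 - sin(2*x)/4.
Then F(pi) - F(0) = (pi/2) - (0) = pi/2.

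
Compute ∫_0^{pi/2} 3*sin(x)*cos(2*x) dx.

Use the identity sin(x)cos(2*x) = [sin(3*x) + sin(-x)]/2.
An antiderivative is F(x) = 3*cos(x)/2 - cos(3*x)/2.
Then F(pi/2) - F(0) = (0) - (1) = -1.

-1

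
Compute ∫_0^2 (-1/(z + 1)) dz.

-log(3)

An antiderivative is F(z) = -log(z + 1).
Then F(2) - F(0) = (-log(3)) - (0) = -log(3).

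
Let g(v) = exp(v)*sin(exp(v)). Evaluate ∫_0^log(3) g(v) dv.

Let u = exp(v), so du = exp(v) dv. When v = 0, u = 1; when v = log(3), u = 3.
The integral becomes ∫ sin(u) du from 1 to 3, with antiderivative -cos(u).
Back in v: F(v) = -cos(exp(v)).
Then F(log(3)) - F(0) = (-cos(3)) - (-cos(1)) = cos(1) - cos(3).

cos(1) - cos(3)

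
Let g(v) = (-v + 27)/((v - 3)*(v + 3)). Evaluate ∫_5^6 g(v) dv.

-6*log(3) + 11*log(2)

Factor the denominator: v**2 - 9 = (v + 3)(v - 3).
Partial fractions: (-v + 27)/((v - 3)*(v + 3)) = -5/(v + 3) + 4/(v - 3).
An antiderivative is F(v) = 4*log(v - 3) - 5*log(v + 3).
Then F(6) - F(5) = (-6*log(3)) - (-11*log(2)) = -6*log(3) + 11*log(2).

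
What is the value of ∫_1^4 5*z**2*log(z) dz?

Integrate by parts once (u = ln z, dv = 5*z**2 dz).
An antiderivative is F(z) = 5*z**3*(3*log(z) - 1)/9.
Then F(4) - F(1) = (-320/9 + 640*log(2)/3) - (-5/9) = -35 + 640*log(2)/3.

-35 + 640*log(2)/3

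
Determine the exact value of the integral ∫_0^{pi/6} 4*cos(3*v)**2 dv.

Use the identity cos^2(3*v) = (1 + cos(6*v))/2.
An antiderivative is F(v) = 2*v + sin(6*v)/3.
Then F(pi/6) - F(0) = (pi/3) - (0) = pi/3.

pi/3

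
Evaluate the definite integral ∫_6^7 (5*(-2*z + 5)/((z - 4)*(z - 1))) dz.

-10*log(3) + 5*log(5)

Factor the denominator: z**2 - 5*z + 4 = (z - 1)(z - 4).
Partial fractions: 5*(-2*z + 5)/((z - 4)*(z - 1)) = -5/(z - 1) - 5/(z - 4).
An antiderivative is F(z) = -5*log(z - 4) - 5*log(z - 1).
Then F(7) - F(6) = (-10*log(3) - 5*log(2)) - (-5*log(5) - 5*log(2)) = -10*log(3) + 5*log(5).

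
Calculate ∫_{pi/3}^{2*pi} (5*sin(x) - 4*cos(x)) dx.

-5/2 + 2*sqrt(3)

An antiderivative is F(x) = -4*sin(x) - 5*cos(x).
Then F(2*pi) - F(pi/3) = (-5) - (-2*sqrt(3) - 5/2) = -5/2 + 2*sqrt(3).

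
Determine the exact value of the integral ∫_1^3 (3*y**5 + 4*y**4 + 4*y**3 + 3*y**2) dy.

3318/5

By the power rule, an antiderivative is F(y) = y**6/2 + 4*y**5/5 + y**4 + y**3.
Then F(3) - F(1) = (6669/10) - (33/10) = 3318/5.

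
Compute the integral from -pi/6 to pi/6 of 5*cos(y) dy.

An antiderivative is F(y) = 5*sin(y).
Then F(pi/6) - F(-pi/6) = (5/2) - (-5/2) = 5.

5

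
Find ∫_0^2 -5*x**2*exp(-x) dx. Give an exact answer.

-10 + 50*exp(-2)

Integrate by parts twice (u = x^2, dv = -5*exp(-x) dx).
An antiderivative is F(x) = (5*x**2 + 10*x + 10)*exp(-x).
Then F(2) - F(0) = (50*exp(-2)) - (10) = -10 + 50*exp(-2).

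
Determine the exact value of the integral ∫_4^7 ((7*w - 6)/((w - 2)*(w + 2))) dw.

Factor the denominator: w**2 - 4 = (w + 2)(w - 2).
Partial fractions: (7*w - 6)/((w - 2)*(w + 2)) = 5/(w + 2) + 2/(w - 2).
An antiderivative is F(w) = 2*log(w - 2) + 5*log(w + 2).
Then F(7) - F(4) = (2*log(5) + 10*log(3)) - (7*log(2) + 5*log(3)) = -7*log(2) + 2*log(5) + 5*log(3).

-7*log(2) + 2*log(5) + 5*log(3)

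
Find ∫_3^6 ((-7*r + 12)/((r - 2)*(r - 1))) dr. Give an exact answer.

-5*log(5) + log(2)

Factor the denominator: r**2 - 3*r + 2 = (r - 1)(r - 2).
Partial fractions: (-7*r + 12)/((r - 2)*(r - 1)) = -5/(r - 1) - 2/(r - 2).
An antiderivative is F(r) = -2*log(r - 2) - 5*log(r - 1).
Then F(6) - F(3) = (-5*log(5) - 4*log(2)) - (-log(32)) = -5*log(5) + log(2).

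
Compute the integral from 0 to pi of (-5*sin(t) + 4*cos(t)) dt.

-10

An antiderivative is F(t) = 4*sin(t) + 5*cos(t).
Then F(pi) - F(0) = (-5) - (5) = -10.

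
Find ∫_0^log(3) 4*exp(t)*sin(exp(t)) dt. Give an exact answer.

Let u = exp(t), so du = exp(t) dt. When t = 0, u = 1; when t = log(3), u = 3.
The integral becomes 4·∫ sin(u) du from 1 to 3, with antiderivative -4*cos(u).
Back in t: F(t) = -4*cos(exp(t)).
Then F(log(3)) - F(0) = (-4*cos(3)) - (-4*cos(1)) = 4*cos(1) - 4*cos(3).

4*cos(1) - 4*cos(3)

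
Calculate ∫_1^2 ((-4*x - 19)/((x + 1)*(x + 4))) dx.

-4*log(3) - log(5) + 6*log(2)

Factor the denominator: x**2 + 5*x + 4 = (x + 4)(x + 1).
Partial fractions: (-4*x - 19)/((x + 1)*(x + 4)) = 1/(x + 4) - 5/(x + 1).
An antiderivative is F(x) = -5*log(x + 1) + log(x + 4).
Then F(2) - F(1) = (log(2/81)) - (log(5/32)) = -4*log(3) - log(5) + 6*log(2).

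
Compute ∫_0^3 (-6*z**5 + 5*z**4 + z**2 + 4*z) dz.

By the power rule, an antiderivative is F(z) = -z**6 + z**5 + z**3/3 + 2*z**2.
Then F(3) - F(0) = (-459) - (0) = -459.

-459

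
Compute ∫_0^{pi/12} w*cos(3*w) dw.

-1/9 + sqrt(2)*pi/72 + sqrt(2)/18

Integrate by parts once (u = w, dv = cos(3*w) dw).
An antiderivative is F(w) = w*sin(3*w)/3 + cos(3*w)/9.
Then F(pi/12) - F(0) = (sqrt(2)*(pi + 4)/72) - (1/9) = -1/9 + sqrt(2)*pi/72 + sqrt(2)/18.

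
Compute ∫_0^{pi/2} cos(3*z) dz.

-1/3

An antiderivative is F(z) = sin(3*z)/3.
Then F(pi/2) - F(0) = (-1/3) - (0) = -1/3.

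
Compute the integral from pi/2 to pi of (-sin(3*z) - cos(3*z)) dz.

-2/3

An antiderivative is F(z) = -sin(3*z)/3 + cos(3*z)/3.
Then F(pi) - F(pi/2) = (-1/3) - (1/3) = -2/3.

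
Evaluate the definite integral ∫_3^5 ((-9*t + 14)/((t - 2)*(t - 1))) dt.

-4*log(3) - 5*log(2)

Factor the denominator: t**2 - 3*t + 2 = (t - 1)(t - 2).
Partial fractions: (-9*t + 14)/((t - 2)*(t - 1)) = -5/(t - 1) - 4/(t - 2).
An antiderivative is F(t) = -4*log(t - 2) - 5*log(t - 1).
Then F(5) - F(3) = (-10*log(2) - 4*log(3)) - (-log(32)) = -4*log(3) - 5*log(2).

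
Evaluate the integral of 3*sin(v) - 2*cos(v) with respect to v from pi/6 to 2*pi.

An antiderivative is F(v) = -2*sin(v) - 3*cos(v).
Then F(2*pi) - F(pi/6) = (-3) - (-3*sqrt(3)/2 - 1) = -2 + 3*sqrt(3)/2.

-2 + 3*sqrt(3)/2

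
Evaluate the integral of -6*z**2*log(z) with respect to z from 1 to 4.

Integrate by parts once (u = ln z, dv = -6*z**2 dz).
An antiderivative is F(z) = -2*z**3*(3*log(z) - 1)/3.
Then F(4) - F(1) = (128/3 - 256*log(2)) - (2/3) = 42 - 256*log(2).

42 - 256*log(2)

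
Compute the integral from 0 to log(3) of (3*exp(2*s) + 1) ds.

An antiderivative is F(s) = 3*exp(2*s)/2 + s.
Then F(log(3)) - F(0) = (log(3) + 27/2) - (3/2) = log(3) + 12.

log(3) + 12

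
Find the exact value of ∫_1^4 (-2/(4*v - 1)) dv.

-log(15)/2 + log(3)/2

An antiderivative is F(v) = -log(4*v - 1)/2.
Then F(4) - F(1) = (-log(15)/2) - (-log(3)/2) = -log(15)/2 + log(3)/2.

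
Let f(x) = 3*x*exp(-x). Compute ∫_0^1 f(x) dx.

3 - 6*exp(-1)

Integrate by parts once (u = x, dv = 3*exp(-x) dx).
An antiderivative is F(x) = (-3*x - 3)*exp(-x).
Then F(1) - F(0) = (-6*exp(-1)) - (-3) = 3 - 6*exp(-1).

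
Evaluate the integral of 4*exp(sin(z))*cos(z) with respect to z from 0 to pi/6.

-4 + 4*exp(1/2)

Let u = sin(z), so du = cos(z) dz. When z = 0, u = 0; when z = pi/6, u = 1/2.
The integral becomes 4·∫ exp(u) du from 0 to 1/2, with antiderivative 4*exp(u).
Back in z: F(z) = 4*exp(sin(z)).
Then F(pi/6) - F(0) = (4*exp(1/2)) - (4) = -4 + 4*exp(1/2).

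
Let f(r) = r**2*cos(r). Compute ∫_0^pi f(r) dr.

-2*pi

Integrate by parts twice (u = r^2, dv = cos(r) dr).
An antiderivative is F(r) = r**2*sin(r) + 2*r*cos(r) - 2*sin(r).
Then F(pi) - F(0) = (-2*pi) - (0) = -2*pi.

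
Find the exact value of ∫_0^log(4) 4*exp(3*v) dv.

Let u = exp(v), so du = exp(v) dv. When v = 0, u = 1; when v = log(4), u = 4.
The integral becomes 4·∫ u**2 du from 1 to 4, with antiderivative 4*u**3/3.
Back in v: F(v) = 4*exp(3*v)/3.
Then F(log(4)) - F(0) = (256/3) - (4/3) = 84.

84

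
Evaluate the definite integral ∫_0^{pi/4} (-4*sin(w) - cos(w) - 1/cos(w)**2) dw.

An antiderivative is F(w) = -sin(w) + 4*cos(w) - tan(w).
Then F(pi/4) - F(0) = (-1 + 3*sqrt(2)/2) - (4) = -5 + 3*sqrt(2)/2.

-5 + 3*sqrt(2)/2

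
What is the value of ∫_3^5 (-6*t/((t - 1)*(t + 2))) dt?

Factor the denominator: t**2 + t - 2 = (t + 2)(t - 1).
Partial fractions: -6*t/((t - 1)*(t + 2)) = -4/(t + 2) - 2/(t - 1).
An antiderivative is F(t) = -2*log(t - 1) - 4*log(t + 2).
Then F(5) - F(3) = (-4*log(7) - 4*log(2)) - (-4*log(5) - 2*log(2)) = -4*log(7) - 2*log(2) + 4*log(5).

-4*log(7) - 2*log(2) + 4*log(5)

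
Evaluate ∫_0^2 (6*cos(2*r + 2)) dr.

Let u = 2*r + 2, so du = 2 dr. When r = 0, u = 2; when r = 2, u = 6.
The integral becomes 3·∫ cos(u) du from 2 to 6, with antiderivative 3*sin(u).
Back in r: F(r) = 3*sin(2*r + 2).
Then F(2) - F(0) = (3*sin(6)) - (3*sin(2)) = -3*sin(2) + 3*sin(6).

-3*sin(2) + 3*sin(6)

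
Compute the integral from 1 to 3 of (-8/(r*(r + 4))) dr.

Factor the denominator: r**2 + 4*r = (r + 4)r.
Partial fractions: -8/(r*(r + 4)) = 2/(r + 4) - 2/r.
An antiderivative is F(r) = -2*log(r) + 2*log(r + 4).
Then F(3) - F(1) = (log(49/9)) - (log(25)) = -2*log(5) - 2*log(3) + 2*log(7).

-2*log(5) - 2*log(3) + 2*log(7)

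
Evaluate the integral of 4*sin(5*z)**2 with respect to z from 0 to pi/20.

-1/5 + pi/10

Use the identity sin^2(5*z) = (1 - cos(10*z))/2.
An antiderivative is F(z) = 2*z - sin(10*z)/5.
Then F(pi/20) - F(0) = (-1/5 + pi/10) - (0) = -1/5 + pi/10.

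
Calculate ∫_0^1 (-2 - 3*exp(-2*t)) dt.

-7/2 + 3*exp(-2)/2

An antiderivative is F(t) = -2*t + 3*exp(-2*t)/2.
Then F(1) - F(0) = (-2 + 3*exp(-2)/2) - (3/2) = -7/2 + 3*exp(-2)/2.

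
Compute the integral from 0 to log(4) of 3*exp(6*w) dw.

4095/2

Let u = exp(w), so du = exp(w) dw. When w = 0, u = 1; when w = log(4), u = 4.
The integral becomes 3·∫ u**5 du from 1 to 4, with antiderivative u**6/2.
Back in w: F(w) = exp(6*w)/2.
Then F(log(4)) - F(0) = (2048) - (1/2) = 4095/2.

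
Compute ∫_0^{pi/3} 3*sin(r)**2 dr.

-3*sqrt(3)/8 + pi/2

Use the identity sin^2(r) = (1 - cos(2*r))/2.
An antiderivative is F(r) = 3*r/2 - 3*sin(2*r)/4.
Then F(pi/3) - F(0) = (-3*sqrt(3)/8 + pi/2) - (0) = -3*sqrt(3)/8 + pi/2.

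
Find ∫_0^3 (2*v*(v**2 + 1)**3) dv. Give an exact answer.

9999/4

Let u = v**2 + 1, so du = 2*v dv. When v = 0, u = 1; when v = 3, u = 10.
The integral becomes ∫ u**3 du from 1 to 10, with antiderivative u**4/4.
Back in v: F(v) = (v**2 + 1)**4/4.
Then F(3) - F(0) = (2500) - (1/4) = 9999/4.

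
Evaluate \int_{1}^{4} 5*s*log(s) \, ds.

-75/4 + 80*log(2)

Integrate by parts once (u = ln s, dv = 5*s ds).
An antiderivative is F(s) = 5*s**2*(2*log(s) - 1)/4.
Then F(4) - F(1) = (-20 + 80*log(2)) - (-5/4) = -75/4 + 80*log(2).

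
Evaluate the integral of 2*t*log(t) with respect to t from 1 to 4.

Integrate by parts once (u = ln t, dv = 2*t dt).
An antiderivative is F(t) = t**2*(2*log(t) - 1)/2.
Then F(4) - F(1) = (-8 + 32*log(2)) - (-1/2) = -15/2 + 32*log(2).

-15/2 + 32*log(2)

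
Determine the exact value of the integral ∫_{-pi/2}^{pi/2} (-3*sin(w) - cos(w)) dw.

An antiderivative is F(w) = -sin(w) + 3*cos(w).
Then F(pi/2) - F(-pi/2) = (-1) - (1) = -2.

-2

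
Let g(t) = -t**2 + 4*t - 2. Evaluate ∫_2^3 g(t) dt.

5/3

By the power rule, an antiderivative is F(t) = -t**3/3 + 2*t**2 - 2*t.
Then F(3) - F(2) = (3) - (4/3) = 5/3.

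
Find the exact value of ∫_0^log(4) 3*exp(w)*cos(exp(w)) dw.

Let u = exp(w), so du = exp(w) dw. When w = 0, u = 1; when w = log(4), u = 4.
The integral becomes 3·∫ cos(u) du from 1 to 4, with antiderivative 3*sin(u).
Back in w: F(w) = 3*sin(exp(w)).
Then F(log(4)) - F(0) = (3*sin(4)) - (3*sin(1)) = -3*sin(1) + 3*sin(4).

-3*sin(1) + 3*sin(4)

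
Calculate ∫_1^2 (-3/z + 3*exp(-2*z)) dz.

An antiderivative is F(z) = -3*log(z) - 3*exp(-2*z)/2.
Then F(2) - F(1) = (-3*log(2) - 3*exp(-4)/2) - (-3*exp(-2)/2) = -3*log(2) - 3*exp(-4)/2 + 3*exp(-2)/2.

-3*log(2) - 3*exp(-4)/2 + 3*exp(-2)/2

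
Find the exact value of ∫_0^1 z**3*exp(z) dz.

Integrate by parts 3 times (u = z^3, dv = exp(z) dz).
An antiderivative is F(z) = (z**3 - 3*z**2 + 6*z - 6)*exp(z).
Then F(1) - F(0) = (-2*E) - (-6) = 6 - 2*E.

6 - 2*E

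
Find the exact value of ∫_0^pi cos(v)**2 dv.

Use the identity cos^2(v) = (1 + cos(2*v))/2.
An antiderivative is F(v) = v/2 + sin(2*v)/4.
Then F(pi) - F(0) = (pi/2) - (0) = pi/2.

pi/2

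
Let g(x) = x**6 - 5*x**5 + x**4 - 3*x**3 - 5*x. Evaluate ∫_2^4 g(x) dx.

-36726/35

By the power rule, an antiderivative is F(x) = x**7/7 - 5*x**6/6 + x**5/5 - 3*x**4/4 - 5*x**2/2.
Then F(4) - F(2) = (-115496/105) - (-5318/105) = -36726/35.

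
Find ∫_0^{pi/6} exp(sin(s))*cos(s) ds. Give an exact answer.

-1 + exp(1/2)

Let u = sin(s), so du = cos(s) ds. When s = 0, u = 0; when s = pi/6, u = 1/2.
The integral becomes ∫ exp(u) du from 0 to 1/2, with antiderivative exp(u).
Back in s: F(s) = exp(sin(s)).
Then F(pi/6) - F(0) = (exp(1/2)) - (1) = -1 + exp(1/2).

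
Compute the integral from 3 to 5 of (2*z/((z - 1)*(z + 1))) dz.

Factor the denominator: z**2 - 1 = (z + 1)(z - 1).
Partial fractions: 2*z/((z - 1)*(z + 1)) = 1/(z + 1) + 1/(z - 1).
An antiderivative is F(z) = log(z - 1) + log(z + 1).
Then F(5) - F(3) = (log(24)) - (log(8)) = log(3).

log(3)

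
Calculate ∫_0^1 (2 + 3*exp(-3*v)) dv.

3 - exp(-3)

An antiderivative is F(v) = 2*v - exp(-3*v).
Then F(1) - F(0) = (2 - exp(-3)) - (-1) = 3 - exp(-3).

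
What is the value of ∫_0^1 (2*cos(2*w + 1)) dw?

-sin(1) + sin(3)

Let u = 2*w + 1, so du = 2 dw. When w = 0, u = 1; when w = 1, u = 3.
The integral becomes ∫ cos(u) du from 1 to 3, with antiderivative sin(u).
Back in w: F(w) = sin(2*w + 1).
Then F(1) - F(0) = (sin(3)) - (sin(1)) = -sin(1) + sin(3).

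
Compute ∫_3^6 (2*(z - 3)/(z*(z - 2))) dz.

Factor the denominator: z**2 - 2*z = z(z - 2).
Partial fractions: 2*(z - 3)/(z*(z - 2)) = 3/z - 1/(z - 2).
An antiderivative is F(z) = 3*log(z) - log(z - 2).
Then F(6) - F(3) = (log(54)) - (log(27)) = log(2).

log(2)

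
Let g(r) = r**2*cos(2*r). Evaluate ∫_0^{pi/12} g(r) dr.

Integrate by parts twice (u = r^2, dv = cos(2*r) dr).
An antiderivative is F(r) = r**2*sin(2*r)/2 + r*cos(2*r)/2 - sin(2*r)/4.
Then F(pi/12) - F(0) = (-1/8 + pi**2/576 + sqrt(3)*pi/48) - (0) = -1/8 + pi**2/576 + sqrt(3)*pi/48.

-1/8 + pi**2/576 + sqrt(3)*pi/48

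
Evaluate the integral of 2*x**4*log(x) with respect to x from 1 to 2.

-62/25 + 64*log(2)/5

Integrate by parts once (u = ln x, dv = 2*x**4 dx).
An antiderivative is F(x) = 2*x**5*(5*log(x) - 1)/25.
Then F(2) - F(1) = (-64/25 + 64*log(2)/5) - (-2/25) = -62/25 + 64*log(2)/5.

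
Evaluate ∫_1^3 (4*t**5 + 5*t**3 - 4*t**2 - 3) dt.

1634/3

By the power rule, an antiderivative is F(t) = 2*t**6/3 + 5*t**4/4 - 4*t**3/3 - 3*t.
Then F(3) - F(1) = (2169/4) - (-29/12) = 1634/3.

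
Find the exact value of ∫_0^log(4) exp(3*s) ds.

21

Let u = exp(s), so du = exp(s) ds. When s = 0, u = 1; when s = log(4), u = 4.
The integral becomes ∫ u**2 du from 1 to 4, with antiderivative u**3/3.
Back in s: F(s) = exp(3*s)/3.
Then F(log(4)) - F(0) = (64/3) - (1/3) = 21.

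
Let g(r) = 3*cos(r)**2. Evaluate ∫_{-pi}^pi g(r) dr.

Use the identity cos^2(r) = (1 + cos(2*r))/2.
An antiderivative is F(r) = 3*r/2 + 3*sin(2*r)/4.
Then F(pi) - F(-pi) = (3*pi/2) - (-3*pi/2) = 3*pi.

3*pi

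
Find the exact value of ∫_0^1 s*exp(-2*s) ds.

Integrate by parts once (u = s, dv = exp(-2*s) ds).
An antiderivative is F(s) = (-2*s - 1)*exp(-2*s)/4.
Then F(1) - F(0) = (-3*exp(-2)/4) - (-1/4) = (-3 + exp(2))*exp(-2)/4.

(-3 + exp(2))*exp(-2)/4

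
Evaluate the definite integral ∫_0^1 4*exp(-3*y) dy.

4/3 - 4*exp(-3)/3

An antiderivative is F(y) = -4*exp(-3*y)/3.
Then F(1) - F(0) = (-4*exp(-3)/3) - (-4/3) = 4/3 - 4*exp(-3)/3.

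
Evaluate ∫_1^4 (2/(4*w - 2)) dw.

log(7)/2

An antiderivative is F(w) = log(4*w - 2)/2.
Then F(4) - F(1) = (log(14)/2) - (log(2)/2) = log(7)/2.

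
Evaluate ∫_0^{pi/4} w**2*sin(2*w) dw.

-1/4 + pi/8

Integrate by parts twice (u = w^2, dv = sin(2*w) dw).
An antiderivative is F(w) = -w**2*cos(2*w)/2 + w*sin(2*w)/2 + cos(2*w)/4.
Then F(pi/4) - F(0) = (pi/8) - (1/4) = -1/4 + pi/8.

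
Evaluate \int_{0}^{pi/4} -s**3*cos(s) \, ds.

Integrate by parts 3 times (u = s^3, dv = -cos(s) ds).
An antiderivative is F(s) = -s**3*sin(s) - 3*s**2*cos(s) + 6*s*sin(s) + 6*cos(s).
Then F(pi/4) - F(0) = (sqrt(2)*(-12*pi**2 - pi**3 + 96*pi + 384)/128) - (6) = -6 - 3*sqrt(2)*pi**2/32 - sqrt(2)*pi**3/128 + 3*sqrt(2)*pi/4 + 3*sqrt(2).

-6 - 3*sqrt(2)*pi**2/32 - sqrt(2)*pi**3/128 + 3*sqrt(2)*pi/4 + 3*sqrt(2)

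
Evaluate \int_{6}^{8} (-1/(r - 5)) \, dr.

-log(3)

An antiderivative is F(r) = -log(r - 5).
Then F(8) - F(6) = (-log(3)) - (0) = -log(3).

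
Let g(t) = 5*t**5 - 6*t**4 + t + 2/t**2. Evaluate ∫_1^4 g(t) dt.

By the power rule, an antiderivative is F(t) = 5*t**6/6 - 6*t**5/5 + t**2/2 - 2/t.
Then F(4) - F(1) = (65761/30) - (-28/15) = 21939/10.

21939/10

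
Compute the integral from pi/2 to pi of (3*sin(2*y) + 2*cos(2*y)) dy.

-3

An antiderivative is F(y) = sin(2*y) - 3*cos(2*y)/2.
Then F(pi) - F(pi/2) = (-3/2) - (3/2) = -3.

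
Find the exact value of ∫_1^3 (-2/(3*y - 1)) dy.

An antiderivative is F(y) = -2*log(3*y - 1)/3.
Then F(3) - F(1) = (-log(4)) - (-2*log(2)/3) = -4*log(2)/3.

-4*log(2)/3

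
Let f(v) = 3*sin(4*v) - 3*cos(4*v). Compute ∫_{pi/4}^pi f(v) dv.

-3/2

An antiderivative is F(v) = -3*sin(4*v)/4 - 3*cos(4*v)/4.
Then F(pi) - F(pi/4) = (-3/4) - (3/4) = -3/2.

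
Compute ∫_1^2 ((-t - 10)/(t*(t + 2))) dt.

Factor the denominator: t**2 + 2*t = (t + 2)t.
Partial fractions: (-t - 10)/(t*(t + 2)) = 4/(t + 2) - 5/t.
An antiderivative is F(t) = -5*log(t) + 4*log(t + 2).
Then F(2) - F(1) = (log(8)) - (log(81)) = log(8/81).

log(8/81)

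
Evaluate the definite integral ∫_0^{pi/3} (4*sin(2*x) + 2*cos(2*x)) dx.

An antiderivative is F(x) = sin(2*x) - 2*cos(2*x).
Then F(pi/3) - F(0) = (sqrt(3)/2 + 1) - (-2) = sqrt(3)/2 + 3.

sqrt(3)/2 + 3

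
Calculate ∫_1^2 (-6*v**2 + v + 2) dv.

By the power rule, an antiderivative is F(v) = -2*v**3 + v**2/2 + 2*v.
Then F(2) - F(1) = (-10) - (1/2) = -21/2.

-21/2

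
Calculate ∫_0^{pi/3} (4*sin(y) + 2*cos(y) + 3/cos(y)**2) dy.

2 + 4*sqrt(3)

An antiderivative is F(y) = 2*sin(y) - 4*cos(y) + 3*tan(y).
Then F(pi/3) - F(0) = (-2 + 4*sqrt(3)) - (-4) = 2 + 4*sqrt(3).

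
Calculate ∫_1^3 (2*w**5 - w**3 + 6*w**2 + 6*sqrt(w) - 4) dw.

By the power rule, an antiderivative is F(w) = w**6/3 - w**4/4 + 4*w**(3/2) + 2*w**3 - 4*w.
Then F(3) - F(1) = (12*sqrt(3) + 1059/4) - (25/12) = 12*sqrt(3) + 788/3.

12*sqrt(3) + 788/3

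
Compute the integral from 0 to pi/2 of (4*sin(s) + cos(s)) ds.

5

An antiderivative is F(s) = sin(s) - 4*cos(s).
Then F(pi/2) - F(0) = (1) - (-4) = 5.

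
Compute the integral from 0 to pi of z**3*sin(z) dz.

Integrate by parts 3 times (u = z^3, dv = sin(z) dz).
An antiderivative is F(z) = -z**3*cos(z) + 3*z**2*sin(z) + 6*z*cos(z) - 6*sin(z).
Then F(pi) - F(0) = (pi*(-6 + pi**2)) - (0) = pi*(-6 + pi**2).

pi*(-6 + pi**2)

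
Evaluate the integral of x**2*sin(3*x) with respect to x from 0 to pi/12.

Integrate by parts twice (u = x^2, dv = sin(3*x) dx).
An antiderivative is F(x) = -x**2*cos(3*x)/3 + 2*x*sin(3*x)/9 + 2*cos(3*x)/27.
Then F(pi/12) - F(0) = (sqrt(2)*(-pi**2 + 8*pi + 32)/864) - (2/27) = -2/27 - sqrt(2)*pi**2/864 + sqrt(2)*pi/108 + sqrt(2)/27.

-2/27 - sqrt(2)*pi**2/864 + sqrt(2)*pi/108 + sqrt(2)/27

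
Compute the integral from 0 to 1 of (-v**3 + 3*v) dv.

By the power rule, an antiderivative is F(v) = -v**4/4 + 3*v**2/2.
Then F(1) - F(0) = (5/4) - (0) = 5/4.

5/4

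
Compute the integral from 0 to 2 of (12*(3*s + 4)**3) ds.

Let u = 3*s + 4, so du = 3 ds. When s = 0, u = 4; when s = 2, u = 10.
The integral becomes 4·∫ u**3 du from 4 to 10, with antiderivative u**4.
Back in s: F(s) = (3*s + 4)**4.
Then F(2) - F(0) = (10000) - (256) = 9744.

9744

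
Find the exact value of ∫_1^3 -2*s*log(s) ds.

4 - 9*log(3)

Integrate by parts once (u = ln s, dv = -2*s ds).
An antiderivative is F(s) = -s**2*(2*log(s) - 1)/2.
Then F(3) - F(1) = (9/2 - 9*log(3)) - (1/2) = 4 - 9*log(3).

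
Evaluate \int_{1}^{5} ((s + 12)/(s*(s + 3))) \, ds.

Factor the denominator: s**2 + 3*s = (s + 3)s.
Partial fractions: (s + 12)/(s*(s + 3)) = -3/(s + 3) + 4/s.
An antiderivative is F(s) = 4*log(s) - 3*log(s + 3).
Then F(5) - F(1) = (-9*log(2) + 4*log(5)) - (-log(64)) = -3*log(2) + 4*log(5).

-3*log(2) + 4*log(5)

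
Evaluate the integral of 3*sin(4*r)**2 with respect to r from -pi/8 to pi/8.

Use the identity sin^2(4*r) = (1 - cos(8*r))/2.
An antiderivative is F(r) = 3*r/2 - 3*sin(8*r)/16.
Then F(pi/8) - F(-pi/8) = (3*pi/16) - (-3*pi/16) = 3*pi/8.

3*pi/8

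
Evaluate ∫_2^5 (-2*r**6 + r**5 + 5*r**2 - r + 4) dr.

-136464/7

By the power rule, an antiderivative is F(r) = -2*r**7/7 + r**6/6 + 5*r**3/3 - r**2/2 + 4*r.
Then F(5) - F(2) = (-136510/7) - (-46/7) = -136464/7.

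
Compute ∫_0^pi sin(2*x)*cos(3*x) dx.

Use the identity sin(2*x)cos(3*x) = [sin(5*x) + sin(-x)]/2.
An antiderivative is F(x) = cos(x)/2 - cos(5*x)/10.
Then F(pi) - F(0) = (-2/5) - (2/5) = -4/5.

-4/5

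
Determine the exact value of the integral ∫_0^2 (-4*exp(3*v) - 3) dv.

An antiderivative is F(v) = -4*exp(3*v)/3 - 3*v.
Then F(2) - F(0) = (-4*exp(6)/3 - 6) - (-4/3) = -4*exp(6)/3 - 14/3.

-4*exp(6)/3 - 14/3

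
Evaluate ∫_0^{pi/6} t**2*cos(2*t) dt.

-sqrt(3)/8 + sqrt(3)*pi**2/144 + pi/24

Integrate by parts twice (u = t^2, dv = cos(2*t) dt).
An antiderivative is F(t) = t**2*sin(2*t)/2 + t*cos(2*t)/2 - sin(2*t)/4.
Then F(pi/6) - F(0) = (-sqrt(3)/8 + sqrt(3)*pi**2/144 + pi/24) - (0) = -sqrt(3)/8 + sqrt(3)*pi**2/144 + pi/24.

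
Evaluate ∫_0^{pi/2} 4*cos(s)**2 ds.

Use the identity cos^2(s) = (1 + cos(2*s))/2.
An antiderivative is F(s) = 2*s + sin(2*s).
Then F(pi/2) - F(0) = (pi) - (0) = pi.

pi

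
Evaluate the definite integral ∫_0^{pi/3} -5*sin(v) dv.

-5/2

An antiderivative is F(v) = 5*cos(v).
Then F(pi/3) - F(0) = (5/2) - (5) = -5/2.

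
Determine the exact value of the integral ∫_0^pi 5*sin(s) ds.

10

An antiderivative is F(s) = -5*cos(s).
Then F(pi) - F(0) = (5) - (-5) = 10.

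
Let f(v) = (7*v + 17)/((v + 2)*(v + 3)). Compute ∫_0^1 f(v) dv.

log(32/3)

Factor the denominator: v**2 + 5*v + 6 = (v + 3)(v + 2).
Partial fractions: (7*v + 17)/((v + 2)*(v + 3)) = 4/(v + 3) + 3/(v + 2).
An antiderivative is F(v) = 3*log(v + 2) + 4*log(v + 3).
Then F(1) - F(0) = (3*log(3) + 8*log(2)) - (3*log(2) + 4*log(3)) = log(32/3).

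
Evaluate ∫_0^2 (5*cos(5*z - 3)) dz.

Let u = 5*z - 3, so du = 5 dz. When z = 0, u = -3; when z = 2, u = 7.
The integral becomes ∫ cos(u) du from -3 to 7, with antiderivative sin(u).
Back in z: F(z) = sin(5*z - 3).
Then F(2) - F(0) = (sin(7)) - (-sin(3)) = sin(3) + sin(7).

sin(3) + sin(7)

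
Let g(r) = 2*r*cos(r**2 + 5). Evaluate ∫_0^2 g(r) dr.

Let u = r**2 + 5, so du = 2*r dr. When r = 0, u = 5; when r = 2, u = 9.
The integral becomes ∫ cos(u) du from 5 to 9, with antiderivative sin(u).
Back in r: F(r) = sin(r**2 + 5).
Then F(2) - F(0) = (sin(9)) - (sin(5)) = sin(9) - sin(5).

sin(9) - sin(5)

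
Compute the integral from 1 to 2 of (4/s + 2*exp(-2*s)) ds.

An antiderivative is F(s) = 4*log(s) - exp(-2*s).
Then F(2) - F(1) = (-exp(-4) + 4*log(2)) - (-exp(-2)) = -exp(-4) + exp(-2) + 4*log(2).

-exp(-4) + exp(-2) + 4*log(2)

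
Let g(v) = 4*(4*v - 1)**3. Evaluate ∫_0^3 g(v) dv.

Let u = 4*v - 1, so du = 4 dv. When v = 0, u = -1; when v = 3, u = 11.
The integral becomes ∫ u**3 du from -1 to 11, with antiderivative u**4/4.
Back in v: F(v) = (4*v - 1)**4/4.
Then F(3) - F(0) = (14641/4) - (1/4) = 3660.

3660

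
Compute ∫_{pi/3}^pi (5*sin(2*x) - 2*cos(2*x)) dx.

An antiderivative is F(x) = -sin(2*x) - 5*cos(2*x)/2.
Then F(pi) - F(pi/3) = (-5/2) - (5/4 - sqrt(3)/2) = -15/4 + sqrt(3)/2.

-15/4 + sqrt(3)/2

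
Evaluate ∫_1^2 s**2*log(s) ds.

Integrate by parts once (u = ln s, dv = s**2 ds).
An antiderivative is F(s) = s**3*(3*log(s) - 1)/9.
Then F(2) - F(1) = (-8/9 + 8*log(2)/3) - (-1/9) = -7/9 + 8*log(2)/3.

-7/9 + 8*log(2)/3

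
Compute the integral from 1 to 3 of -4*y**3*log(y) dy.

20 - 81*log(3)

Integrate by parts once (u = ln y, dv = -4*y**3 dy).
An antiderivative is F(y) = -y**4*(4*log(y) - 1)/4.
Then F(3) - F(1) = (81/4 - 81*log(3)) - (1/4) = 20 - 81*log(3).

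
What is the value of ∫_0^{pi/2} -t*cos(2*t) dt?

Integrate by parts once (u = t, dv = -cos(2*t) dt).
An antiderivative is F(t) = -t*sin(2*t)/2 - cos(2*t)/4.
Then F(pi/2) - F(0) = (1/4) - (-1/4) = 1/2.

1/2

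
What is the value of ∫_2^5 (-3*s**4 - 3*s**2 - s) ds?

By the power rule, an antiderivative is F(s) = -3*s**5/5 - s**3 - s**2/2.
Then F(5) - F(2) = (-4025/2) - (-146/5) = -19833/10.

-19833/10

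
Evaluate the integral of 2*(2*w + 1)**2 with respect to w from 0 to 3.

Let u = 2*w + 1, so du = 2 dw. When w = 0, u = 1; when w = 3, u = 7.
The integral becomes ∫ u**2 du from 1 to 7, with antiderivative u**3/3.
Back in w: F(w) = (2*w + 1)**3/3.
Then F(3) - F(0) = (343/3) - (1/3) = 114.

114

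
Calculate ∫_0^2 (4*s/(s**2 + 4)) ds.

Let u = s**2 + 4, so du = 2*s ds. When s = 0, u = 4; when s = 2, u = 8.
The integral becomes 2·∫ 1/u du from 4 to 8, with antiderivative 2*log(u).
Back in s: F(s) = 2*log(s**2 + 4).
Then F(2) - F(0) = (log(64)) - (log(16)) = log(4).

log(4)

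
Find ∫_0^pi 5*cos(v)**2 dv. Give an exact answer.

Use the identity cos^2(v) = (1 + cos(2*v))/2.
An antiderivative is F(v) = 5*v/2 + 5*sin(2*v)/4.
Then F(pi) - F(0) = (5*pi/2) - (0) = 5*pi/2.

5*pi/2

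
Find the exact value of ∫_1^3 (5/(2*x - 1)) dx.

An antiderivative is F(x) = 5*log(2*x - 1)/2.
Then F(3) - F(1) = (5*log(5)/2) - (0) = 5*log(5)/2.

5*log(5)/2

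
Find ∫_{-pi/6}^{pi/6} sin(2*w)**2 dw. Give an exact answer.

-sqrt(3)/8 + pi/6

Use the identity sin^2(2*w) = (1 - cos(4*w))/2.
An antiderivative is F(w) = w/2 - sin(4*w)/8.
Then F(pi/6) - F(-pi/6) = (-sqrt(3)/16 + pi/12) - (-pi/12 + sqrt(3)/16) = -sqrt(3)/8 + pi/6.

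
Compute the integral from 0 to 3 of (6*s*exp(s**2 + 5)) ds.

Let u = s**2 + 5, so du = 2*s ds. When s = 0, u = 5; when s = 3, u = 14.
The integral becomes 3·∫ exp(u) du from 5 to 14, with antiderivative 3*exp(u).
Back in s: F(s) = 3*exp(s**2 + 5).
Then F(3) - F(0) = (3*exp(14)) - (3*exp(5)) = -3*(1 - exp(9))*exp(5).

-3*(1 - exp(9))*exp(5)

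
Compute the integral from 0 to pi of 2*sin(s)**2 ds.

Use the identity sin^2(s) = (1 - cos(2*s))/2.
An antiderivative is F(s) = s - sin(2*s)/2.
Then F(pi) - F(0) = (pi) - (0) = pi.

pi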